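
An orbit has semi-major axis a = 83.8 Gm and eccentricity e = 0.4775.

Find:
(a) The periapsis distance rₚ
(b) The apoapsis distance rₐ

Convert to SI: a = 83.8 Gm = 8.38e+10 m.
(a) rₚ = a(1 − e) = 8.38e+10 · (1 − 0.4775) = 8.38e+10 · 0.5225 ≈ 4.379e+10 m = 43.79 Gm.
(b) rₐ = a(1 + e) = 8.38e+10 · (1 + 0.4775) = 8.38e+10 · 1.4775 ≈ 1.238e+11 m = 123.8 Gm.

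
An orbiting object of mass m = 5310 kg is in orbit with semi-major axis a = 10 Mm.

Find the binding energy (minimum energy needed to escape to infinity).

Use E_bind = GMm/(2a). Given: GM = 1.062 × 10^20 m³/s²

Convert to SI: a = 10 Mm = 1e+07 m.
Total orbital energy is E = −GMm/(2a); binding energy is E_bind = −E = GMm/(2a).
E_bind = 1.062e+20 · 5310 / (2 · 1e+07) J ≈ 2.82e+16 J = 28.2 PJ.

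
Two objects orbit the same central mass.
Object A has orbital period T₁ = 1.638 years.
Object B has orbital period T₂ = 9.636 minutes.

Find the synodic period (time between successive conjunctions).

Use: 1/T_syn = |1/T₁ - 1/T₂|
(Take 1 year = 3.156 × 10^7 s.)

Convert to SI: T₁ = 1.638 years = 5.16953e+07 s; T₂ = 9.636 minutes = 578.16 s.
T_syn = |T₁ · T₂ / (T₁ − T₂)|.
T_syn = |5.16953e+07 · 578.16 / (5.16953e+07 − 578.16)| s ≈ 578.2 s = 9.636 minutes.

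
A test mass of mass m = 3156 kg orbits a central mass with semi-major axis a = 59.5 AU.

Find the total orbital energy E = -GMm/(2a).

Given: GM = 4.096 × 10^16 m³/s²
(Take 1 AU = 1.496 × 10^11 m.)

Convert to SI: a = 59.5 AU = 8.9012e+12 m.
E = −GMm / (2a).
E = −4.096e+16 · 3156 / (2 · 8.9012e+12) J ≈ -7.261e+06 J = -7.261 MJ.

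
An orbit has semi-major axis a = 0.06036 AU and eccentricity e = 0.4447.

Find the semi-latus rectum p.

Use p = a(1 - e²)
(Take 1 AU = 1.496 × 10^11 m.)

Convert to SI: a = 0.06036 AU = 9.02986e+09 m.
p = a (1 − e²).
p = 9.02986e+09 · (1 − (0.4447)²) = 9.02986e+09 · 0.802242 ≈ 7.244e+09 m = 0.04842 AU.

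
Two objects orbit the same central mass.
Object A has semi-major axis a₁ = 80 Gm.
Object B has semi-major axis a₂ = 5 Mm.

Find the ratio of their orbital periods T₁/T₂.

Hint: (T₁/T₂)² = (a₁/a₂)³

Convert to SI: a₁ = 80 Gm = 8e+10 m; a₂ = 5 Mm = 5e+06 m.
From Kepler's third law, (T₁/T₂)² = (a₁/a₂)³, so T₁/T₂ = (a₁/a₂)^(3/2).
a₁/a₂ = 8e+10 / 5e+06 = 16000.
T₁/T₂ = (16000)^(3/2) ≈ 2.024e+06.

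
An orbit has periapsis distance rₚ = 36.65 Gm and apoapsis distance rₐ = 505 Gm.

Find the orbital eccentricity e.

Convert to SI: rₚ = 36.65 Gm = 3.665e+10 m; rₐ = 505 Gm = 5.05e+11 m.
e = (rₐ − rₚ) / (rₐ + rₚ).
e = (5.05e+11 − 3.665e+10) / (5.05e+11 + 3.665e+10) = 4.6835e+11 / 5.4165e+11 ≈ 0.8647.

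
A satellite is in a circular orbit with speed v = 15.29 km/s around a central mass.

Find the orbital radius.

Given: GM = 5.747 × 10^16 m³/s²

Convert to SI: v = 15.29 km/s = 15290 m/s.
For a circular orbit, v² = GM / r, so r = GM / v².
r = 5.747e+16 / (15290)² m ≈ 2.458e+08 m = 245.8 Mm.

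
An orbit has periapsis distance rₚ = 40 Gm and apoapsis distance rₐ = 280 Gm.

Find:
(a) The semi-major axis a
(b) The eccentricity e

Convert to SI: rₚ = 40 Gm = 4e+10 m; rₐ = 280 Gm = 2.8e+11 m.
(a) a = (rₚ + rₐ) / 2 = (4e+10 + 2.8e+11) / 2 ≈ 1.6e+11 m = 160 Gm.
(b) e = (rₐ − rₚ) / (rₐ + rₚ) = (2.8e+11 − 4e+10) / (2.8e+11 + 4e+10) ≈ 0.75.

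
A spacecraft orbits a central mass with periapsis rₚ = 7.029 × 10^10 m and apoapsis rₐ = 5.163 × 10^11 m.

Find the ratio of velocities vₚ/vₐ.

Conservation of angular momentum gives rₚvₚ = rₐvₐ, so vₚ/vₐ = rₐ/rₚ.
vₚ/vₐ = 5.163e+11 / 7.029e+10 ≈ 7.345.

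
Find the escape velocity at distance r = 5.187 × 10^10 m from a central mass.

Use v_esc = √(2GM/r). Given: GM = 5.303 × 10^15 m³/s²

Escape velocity comes from setting total energy to zero: ½v² − GM/r = 0 ⇒ v_esc = √(2GM / r).
v_esc = √(2 · 5.303e+15 / 5.187e+10) m/s ≈ 452.2 m/s = 452.2 m/s.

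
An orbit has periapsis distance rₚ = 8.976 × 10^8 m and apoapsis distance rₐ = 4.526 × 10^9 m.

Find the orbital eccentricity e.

e = (rₐ − rₚ) / (rₐ + rₚ).
e = (4.526e+09 − 8.976e+08) / (4.526e+09 + 8.976e+08) = 3.6284e+09 / 5.4236e+09 ≈ 0.669.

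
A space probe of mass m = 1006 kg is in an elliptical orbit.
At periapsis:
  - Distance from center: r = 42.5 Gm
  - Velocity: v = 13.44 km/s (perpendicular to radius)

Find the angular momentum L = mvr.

Convert to SI: r = 42.5 Gm = 4.25e+10 m; v = 13.44 km/s = 13440 m/s.
Since v is perpendicular to r, L = m · v · r.
L = 1006 · 13440 · 4.25e+10 kg·m²/s ≈ 5.746e+17 kg·m²/s.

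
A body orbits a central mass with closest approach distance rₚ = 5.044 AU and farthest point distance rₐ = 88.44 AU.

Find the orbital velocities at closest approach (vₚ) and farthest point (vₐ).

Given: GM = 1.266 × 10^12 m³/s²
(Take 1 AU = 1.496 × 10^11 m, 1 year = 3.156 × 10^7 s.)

Convert to SI: rₚ = 5.044 AU = 7.54582e+11 m; rₐ = 88.44 AU = 1.32306e+13 m.
Use the vis-viva equation v² = GM(2/r − 1/a) with a = (rₚ + rₐ)/2 = (7.54582e+11 + 1.32306e+13)/2 = 6.9926e+12 m.
vₚ = √(GM · (2/rₚ − 1/a)) = √(1.266e+12 · (2/7.54582e+11 − 1/6.9926e+12)) m/s ≈ 1.782 m/s = 0.0003759 AU/year.
vₐ = √(GM · (2/rₐ − 1/a)) = √(1.266e+12 · (2/1.32306e+13 − 1/6.9926e+12)) m/s ≈ 0.1016 m/s = 2.144e-05 AU/year.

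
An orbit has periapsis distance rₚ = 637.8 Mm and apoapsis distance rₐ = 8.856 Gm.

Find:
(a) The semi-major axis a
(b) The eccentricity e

Convert to SI: rₚ = 637.8 Mm = 6.378e+08 m; rₐ = 8.856 Gm = 8.856e+09 m.
(a) a = (rₚ + rₐ) / 2 = (6.378e+08 + 8.856e+09) / 2 ≈ 4.747e+09 m = 4.747 Gm.
(b) e = (rₐ − rₚ) / (rₐ + rₚ) = (8.856e+09 − 6.378e+08) / (8.856e+09 + 6.378e+08) ≈ 0.8656.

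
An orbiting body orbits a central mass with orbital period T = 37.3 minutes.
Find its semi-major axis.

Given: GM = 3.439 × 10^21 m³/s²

Convert to SI: T = 37.3 minutes = 2238 s.
Invert Kepler's third law: a = (GM · T² / (4π²))^(1/3).
Substituting T = 2238 s and GM = 3.439e+21 m³/s²:
a = (3.439e+21 · (2238)² / (4π²))^(1/3) m
a ≈ 7.585e+08 m = 758.5 Mm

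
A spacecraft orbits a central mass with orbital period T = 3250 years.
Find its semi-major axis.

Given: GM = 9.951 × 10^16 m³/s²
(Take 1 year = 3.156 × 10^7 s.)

Convert to SI: T = 3250 years = 1.0257e+11 s.
Invert Kepler's third law: a = (GM · T² / (4π²))^(1/3).
Substituting T = 1.0257e+11 s and GM = 9.951e+16 m³/s²:
a = (9.951e+16 · (1.0257e+11)² / (4π²))^(1/3) m
a ≈ 2.982e+12 m = 2.982 Tm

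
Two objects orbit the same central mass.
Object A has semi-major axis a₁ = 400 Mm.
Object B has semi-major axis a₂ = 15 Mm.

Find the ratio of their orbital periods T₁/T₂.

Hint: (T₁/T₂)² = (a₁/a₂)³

Convert to SI: a₁ = 400 Mm = 4e+08 m; a₂ = 15 Mm = 1.5e+07 m.
From Kepler's third law, (T₁/T₂)² = (a₁/a₂)³, so T₁/T₂ = (a₁/a₂)^(3/2).
a₁/a₂ = 4e+08 / 1.5e+07 = 26.6667.
T₁/T₂ = (26.6667)^(3/2) ≈ 137.7.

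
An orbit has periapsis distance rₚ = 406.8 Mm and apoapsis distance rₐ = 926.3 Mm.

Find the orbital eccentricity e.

Convert to SI: rₚ = 406.8 Mm = 4.068e+08 m; rₐ = 926.3 Mm = 9.263e+08 m.
e = (rₐ − rₚ) / (rₐ + rₚ).
e = (9.263e+08 − 4.068e+08) / (9.263e+08 + 4.068e+08) = 5.195e+08 / 1.3331e+09 ≈ 0.3897.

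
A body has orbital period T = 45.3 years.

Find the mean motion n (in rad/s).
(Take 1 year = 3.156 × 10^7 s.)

Convert to SI: T = 45.3 years = 1.42967e+09 s.
n = 2π / T.
n = 2π / 1.42967e+09 s ≈ 4.395e-09 rad/s.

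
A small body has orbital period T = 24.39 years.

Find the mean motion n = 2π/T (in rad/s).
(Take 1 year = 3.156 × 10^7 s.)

Convert to SI: T = 24.39 years = 7.69748e+08 s.
n = 2π / T.
n = 2π / 7.69748e+08 s ≈ 8.163e-09 rad/s.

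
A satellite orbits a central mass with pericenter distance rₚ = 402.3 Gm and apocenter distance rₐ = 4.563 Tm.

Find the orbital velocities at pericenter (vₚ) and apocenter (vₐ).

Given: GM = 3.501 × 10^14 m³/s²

Convert to SI: rₚ = 402.3 Gm = 4.023e+11 m; rₐ = 4.563 Tm = 4.563e+12 m.
Use the vis-viva equation v² = GM(2/r − 1/a) with a = (rₚ + rₐ)/2 = (4.023e+11 + 4.563e+12)/2 = 2.48265e+12 m.
vₚ = √(GM · (2/rₚ − 1/a)) = √(3.501e+14 · (2/4.023e+11 − 1/2.48265e+12)) m/s ≈ 39.99 m/s = 39.99 m/s.
vₐ = √(GM · (2/rₐ − 1/a)) = √(3.501e+14 · (2/4.563e+12 − 1/2.48265e+12)) m/s ≈ 3.526 m/s = 3.526 m/s.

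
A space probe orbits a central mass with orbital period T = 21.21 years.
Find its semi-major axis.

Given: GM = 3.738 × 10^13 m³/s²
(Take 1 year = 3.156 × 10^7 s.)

Convert to SI: T = 21.21 years = 6.69388e+08 s.
Invert Kepler's third law: a = (GM · T² / (4π²))^(1/3).
Substituting T = 6.69388e+08 s and GM = 3.738e+13 m³/s²:
a = (3.738e+13 · (6.69388e+08)² / (4π²))^(1/3) m
a ≈ 7.514e+09 m = 7.514 × 10^9 m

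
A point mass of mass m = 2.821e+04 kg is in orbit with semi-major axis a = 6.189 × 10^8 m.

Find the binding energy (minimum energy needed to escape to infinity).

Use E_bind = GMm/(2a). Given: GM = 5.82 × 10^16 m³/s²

Total orbital energy is E = −GMm/(2a); binding energy is E_bind = −E = GMm/(2a).
E_bind = 5.82e+16 · 2.821e+04 / (2 · 6.189e+08) J ≈ 1.326e+12 J = 1.326 TJ.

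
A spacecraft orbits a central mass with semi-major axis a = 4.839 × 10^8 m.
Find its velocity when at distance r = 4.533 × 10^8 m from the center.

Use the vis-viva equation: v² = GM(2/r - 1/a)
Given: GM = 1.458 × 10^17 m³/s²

Vis-viva: v = √(GM · (2/r − 1/a)).
2/r − 1/a = 2/4.533e+08 − 1/4.839e+08 = 2.34555e-09 m⁻¹.
v = √(1.458e+17 · 2.34555e-09) m/s ≈ 1.849e+04 m/s = 18.49 km/s.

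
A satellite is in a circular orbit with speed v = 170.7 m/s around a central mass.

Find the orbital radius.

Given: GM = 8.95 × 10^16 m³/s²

For a circular orbit, v² = GM / r, so r = GM / v².
r = 8.95e+16 / (170.7)² m ≈ 3.072e+12 m = 3.072 × 10^12 m.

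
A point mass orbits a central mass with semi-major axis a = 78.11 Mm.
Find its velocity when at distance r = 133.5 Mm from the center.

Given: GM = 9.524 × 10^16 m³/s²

Convert to SI: a = 78.11 Mm = 7.811e+07 m; r = 133.5 Mm = 1.335e+08 m.
Vis-viva: v = √(GM · (2/r − 1/a)).
2/r − 1/a = 2/1.335e+08 − 1/7.811e+07 = 2.17882e-09 m⁻¹.
v = √(9.524e+16 · 2.17882e-09) m/s ≈ 1.441e+04 m/s = 14.41 km/s.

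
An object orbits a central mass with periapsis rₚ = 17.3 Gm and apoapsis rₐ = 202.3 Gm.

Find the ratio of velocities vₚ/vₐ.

Convert to SI: rₚ = 17.3 Gm = 1.73e+10 m; rₐ = 202.3 Gm = 2.023e+11 m.
Conservation of angular momentum gives rₚvₚ = rₐvₐ, so vₚ/vₐ = rₐ/rₚ.
vₚ/vₐ = 2.023e+11 / 1.73e+10 ≈ 11.69.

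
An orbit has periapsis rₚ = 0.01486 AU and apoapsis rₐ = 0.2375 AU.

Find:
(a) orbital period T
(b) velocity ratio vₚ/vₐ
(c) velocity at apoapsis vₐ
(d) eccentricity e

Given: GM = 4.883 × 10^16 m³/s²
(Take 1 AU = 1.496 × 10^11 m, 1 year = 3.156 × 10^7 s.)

Convert to SI: rₚ = 0.01486 AU = 2.22306e+09 m; rₐ = 0.2375 AU = 3.553e+10 m.
(a) With a = (rₚ + rₐ)/2 = 1.88765e+10 m, T = 2π √(a³/GM) = 2π √((1.88765e+10)³/4.883e+16) s ≈ 7.374e+07 s
(b) Conservation of angular momentum (rₚvₚ = rₐvₐ) gives vₚ/vₐ = rₐ/rₚ = 3.553e+10/2.22306e+09 ≈ 15.98
(c) With a = (rₚ + rₐ)/2 = 1.88765e+10 m, vₐ = √(GM (2/rₐ − 1/a)) = √(4.883e+16 · (2/3.553e+10 − 1/1.88765e+10)) m/s ≈ 402.3 m/s
(d) e = (rₐ − rₚ)/(rₐ + rₚ) = (3.553e+10 − 2.22306e+09)/(3.553e+10 + 2.22306e+09) ≈ 0.8822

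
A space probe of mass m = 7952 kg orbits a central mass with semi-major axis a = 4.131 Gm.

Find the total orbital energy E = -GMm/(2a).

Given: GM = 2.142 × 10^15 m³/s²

Convert to SI: a = 4.131 Gm = 4.131e+09 m.
E = −GMm / (2a).
E = −2.142e+15 · 7952 / (2 · 4.131e+09) J ≈ -2.062e+09 J = -2.062 GJ.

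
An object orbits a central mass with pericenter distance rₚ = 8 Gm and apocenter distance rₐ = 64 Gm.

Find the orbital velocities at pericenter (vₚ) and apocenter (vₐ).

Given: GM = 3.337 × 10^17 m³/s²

Convert to SI: rₚ = 8 Gm = 8e+09 m; rₐ = 64 Gm = 6.4e+10 m.
Use the vis-viva equation v² = GM(2/r − 1/a) with a = (rₚ + rₐ)/2 = (8e+09 + 6.4e+10)/2 = 3.6e+10 m.
vₚ = √(GM · (2/rₚ − 1/a)) = √(3.337e+17 · (2/8e+09 − 1/3.6e+10)) m/s ≈ 8611 m/s = 8.611 km/s.
vₐ = √(GM · (2/rₐ − 1/a)) = √(3.337e+17 · (2/6.4e+10 − 1/3.6e+10)) m/s ≈ 1076 m/s = 1.076 km/s.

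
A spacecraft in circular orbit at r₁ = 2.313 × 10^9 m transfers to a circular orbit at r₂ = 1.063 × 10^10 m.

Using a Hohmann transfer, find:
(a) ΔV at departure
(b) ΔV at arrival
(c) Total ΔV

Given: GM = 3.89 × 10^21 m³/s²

Transfer semi-major axis: a_t = (r₁ + r₂)/2 = (2.313e+09 + 1.063e+10)/2 = 6.4715e+09 m.
Circular speeds: v₁ = √(GM/r₁) = 1.29684e+06 m/s, v₂ = √(GM/r₂) = 604934 m/s.
Transfer speeds (vis-viva v² = GM(2/r − 1/a_t)): v₁ᵗ = 1.66208e+06 m/s, v₂ᵗ = 361654 m/s.
(a) ΔV₁ = |v₁ᵗ − v₁| ≈ 3.652e+05 m/s = 365.2 km/s.
(b) ΔV₂ = |v₂ − v₂ᵗ| ≈ 2.433e+05 m/s = 243.3 km/s.
(c) ΔV_total = ΔV₁ + ΔV₂ ≈ 6.085e+05 m/s = 608.5 km/s.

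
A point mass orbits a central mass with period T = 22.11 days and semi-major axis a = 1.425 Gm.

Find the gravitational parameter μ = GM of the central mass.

Convert to SI: T = 22.11 days = 1.9103e+06 s; a = 1.425 Gm = 1.425e+09 m.
GM = 4π² · a³ / T².
GM = 4π² · (1.425e+09)³ / (1.9103e+06)² m³/s² ≈ 3.13e+16 m³/s² = 3.13 × 10^16 m³/s².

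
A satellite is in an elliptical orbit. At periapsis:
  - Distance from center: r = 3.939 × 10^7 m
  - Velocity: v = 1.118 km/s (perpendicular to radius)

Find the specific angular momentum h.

Convert to SI: v = 1.118 km/s = 1118 m/s.
With v perpendicular to r, h = r · v.
h = 3.939e+07 · 1118 m²/s ≈ 4.404e+10 m²/s.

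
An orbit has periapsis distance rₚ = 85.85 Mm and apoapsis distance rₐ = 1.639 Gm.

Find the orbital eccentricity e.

Convert to SI: rₚ = 85.85 Mm = 8.585e+07 m; rₐ = 1.639 Gm = 1.639e+09 m.
e = (rₐ − rₚ) / (rₐ + rₚ).
e = (1.639e+09 − 8.585e+07) / (1.639e+09 + 8.585e+07) = 1.55315e+09 / 1.72485e+09 ≈ 0.9005.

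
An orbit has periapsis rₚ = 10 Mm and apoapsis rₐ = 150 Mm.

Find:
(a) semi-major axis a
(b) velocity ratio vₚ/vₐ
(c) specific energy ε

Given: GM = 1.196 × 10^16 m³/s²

Convert to SI: rₚ = 10 Mm = 1e+07 m; rₐ = 150 Mm = 1.5e+08 m.
(a) a = (rₚ + rₐ)/2 = (1e+07 + 1.5e+08)/2 ≈ 8e+07 m
(b) Conservation of angular momentum (rₚvₚ = rₐvₐ) gives vₚ/vₐ = rₐ/rₚ = 1.5e+08/1e+07 ≈ 15
(c) With a = (rₚ + rₐ)/2 = 8e+07 m, ε = −GM/(2a) = −1.196e+16/(2 · 8e+07) J/kg ≈ -7.475e+07 J/kg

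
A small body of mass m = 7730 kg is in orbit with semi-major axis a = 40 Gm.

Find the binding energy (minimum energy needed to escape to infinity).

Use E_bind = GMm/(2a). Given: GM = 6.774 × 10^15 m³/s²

Convert to SI: a = 40 Gm = 4e+10 m.
Total orbital energy is E = −GMm/(2a); binding energy is E_bind = −E = GMm/(2a).
E_bind = 6.774e+15 · 7730 / (2 · 4e+10) J ≈ 6.545e+08 J = 654.5 MJ.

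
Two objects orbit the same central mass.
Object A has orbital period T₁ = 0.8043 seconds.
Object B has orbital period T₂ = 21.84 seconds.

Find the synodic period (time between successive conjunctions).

T_syn = |T₁ · T₂ / (T₁ − T₂)|.
T_syn = |0.8043 · 21.84 / (0.8043 − 21.84)| s ≈ 0.8351 s = 0.8351 seconds.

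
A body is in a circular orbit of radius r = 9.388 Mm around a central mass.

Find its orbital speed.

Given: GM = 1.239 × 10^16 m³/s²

Convert to SI: r = 9.388 Mm = 9.388e+06 m.
For a circular orbit, gravity supplies the centripetal force, so v = √(GM / r).
v = √(1.239e+16 / 9.388e+06) m/s ≈ 3.633e+04 m/s = 36.33 km/s.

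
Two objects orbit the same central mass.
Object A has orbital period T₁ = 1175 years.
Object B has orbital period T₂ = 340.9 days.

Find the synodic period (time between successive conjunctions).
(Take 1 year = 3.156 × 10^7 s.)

Convert to SI: T₁ = 1175 years = 3.7083e+10 s; T₂ = 340.9 days = 2.94538e+07 s.
T_syn = |T₁ · T₂ / (T₁ − T₂)|.
T_syn = |3.7083e+10 · 2.94538e+07 / (3.7083e+10 − 2.94538e+07)| s ≈ 2.948e+07 s = 341.2 days.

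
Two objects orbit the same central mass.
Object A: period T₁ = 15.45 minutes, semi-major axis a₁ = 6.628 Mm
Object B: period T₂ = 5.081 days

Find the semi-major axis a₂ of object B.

Convert to SI: T₁ = 15.45 minutes = 927 s; a₁ = 6.628 Mm = 6.628e+06 m; T₂ = 5.081 days = 438998 s.
Kepler's third law: (T₁/T₂)² = (a₁/a₂)³ ⇒ a₂ = a₁ · (T₂/T₁)^(2/3).
T₂/T₁ = 438998 / 927 = 473.569.
a₂ = 6.628e+06 · (473.569)^(2/3) m ≈ 4.027e+08 m = 402.7 Mm.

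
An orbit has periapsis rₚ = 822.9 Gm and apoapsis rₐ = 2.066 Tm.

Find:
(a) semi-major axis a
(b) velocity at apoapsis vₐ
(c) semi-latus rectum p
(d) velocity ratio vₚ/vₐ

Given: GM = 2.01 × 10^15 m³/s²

Convert to SI: rₚ = 822.9 Gm = 8.229e+11 m; rₐ = 2.066 Tm = 2.066e+12 m.
(a) a = (rₚ + rₐ)/2 = (8.229e+11 + 2.066e+12)/2 ≈ 1.444e+12 m
(b) With a = (rₚ + rₐ)/2 = 1.44445e+12 m, vₐ = √(GM (2/rₐ − 1/a)) = √(2.01e+15 · (2/2.066e+12 − 1/1.44445e+12)) m/s ≈ 23.54 m/s
(c) From a = (rₚ + rₐ)/2 = 1.44445e+12 m and e = (rₐ − rₚ)/(rₐ + rₚ) = 0.430302, p = a(1 − e²) = 1.44445e+12 · (1 − (0.430302)²) ≈ 1.177e+12 m
(d) Conservation of angular momentum (rₚvₚ = rₐvₐ) gives vₚ/vₐ = rₐ/rₚ = 2.066e+12/8.229e+11 ≈ 2.511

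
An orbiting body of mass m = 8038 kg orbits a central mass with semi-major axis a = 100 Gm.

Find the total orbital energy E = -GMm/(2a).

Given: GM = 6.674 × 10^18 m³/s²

Convert to SI: a = 100 Gm = 1e+11 m.
E = −GMm / (2a).
E = −6.674e+18 · 8038 / (2 · 1e+11) J ≈ -2.682e+11 J = -268.2 GJ.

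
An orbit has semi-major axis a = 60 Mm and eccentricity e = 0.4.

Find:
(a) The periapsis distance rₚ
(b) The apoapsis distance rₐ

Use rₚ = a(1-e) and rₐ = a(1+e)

Convert to SI: a = 60 Mm = 6e+07 m.
(a) rₚ = a(1 − e) = 6e+07 · (1 − 0.4) = 6e+07 · 0.6 ≈ 3.6e+07 m = 36 Mm.
(b) rₐ = a(1 + e) = 6e+07 · (1 + 0.4) = 6e+07 · 1.4 ≈ 8.4e+07 m = 84 Mm.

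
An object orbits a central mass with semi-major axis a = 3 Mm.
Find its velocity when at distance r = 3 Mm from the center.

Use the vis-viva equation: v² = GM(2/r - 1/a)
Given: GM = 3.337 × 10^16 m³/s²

Convert to SI: a = 3 Mm = 3e+06 m; r = 3 Mm = 3e+06 m.
Vis-viva: v = √(GM · (2/r − 1/a)).
2/r − 1/a = 2/3e+06 − 1/3e+06 = 3.33333e-07 m⁻¹.
v = √(3.337e+16 · 3.33333e-07) m/s ≈ 1.055e+05 m/s = 105.5 km/s.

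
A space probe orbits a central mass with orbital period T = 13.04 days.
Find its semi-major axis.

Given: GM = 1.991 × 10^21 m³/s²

Convert to SI: T = 13.04 days = 1.12666e+06 s.
Invert Kepler's third law: a = (GM · T² / (4π²))^(1/3).
Substituting T = 1.12666e+06 s and GM = 1.991e+21 m³/s²:
a = (1.991e+21 · (1.12666e+06)² / (4π²))^(1/3) m
a ≈ 4e+10 m = 40 Gm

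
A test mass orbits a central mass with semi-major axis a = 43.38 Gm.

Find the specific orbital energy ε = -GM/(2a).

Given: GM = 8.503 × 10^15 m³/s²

Convert to SI: a = 43.38 Gm = 4.338e+10 m.
ε = −GM / (2a).
ε = −8.503e+15 / (2 · 4.338e+10) J/kg ≈ -9.801e+04 J/kg = -98.01 kJ/kg.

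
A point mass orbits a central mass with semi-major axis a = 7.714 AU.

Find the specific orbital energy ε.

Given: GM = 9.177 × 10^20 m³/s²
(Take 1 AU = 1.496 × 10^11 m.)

Convert to SI: a = 7.714 AU = 1.15401e+12 m.
ε = −GM / (2a).
ε = −9.177e+20 / (2 · 1.15401e+12) J/kg ≈ -3.976e+08 J/kg = -397.6 MJ/kg.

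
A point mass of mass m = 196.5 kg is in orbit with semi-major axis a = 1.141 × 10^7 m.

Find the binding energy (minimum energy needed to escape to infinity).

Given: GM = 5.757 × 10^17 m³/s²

Total orbital energy is E = −GMm/(2a); binding energy is E_bind = −E = GMm/(2a).
E_bind = 5.757e+17 · 196.5 / (2 · 1.141e+07) J ≈ 4.957e+12 J = 4.957 TJ.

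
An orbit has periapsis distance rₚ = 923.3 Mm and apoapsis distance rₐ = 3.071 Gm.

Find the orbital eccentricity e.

Convert to SI: rₚ = 923.3 Mm = 9.233e+08 m; rₐ = 3.071 Gm = 3.071e+09 m.
e = (rₐ − rₚ) / (rₐ + rₚ).
e = (3.071e+09 − 9.233e+08) / (3.071e+09 + 9.233e+08) = 2.1477e+09 / 3.9943e+09 ≈ 0.5377.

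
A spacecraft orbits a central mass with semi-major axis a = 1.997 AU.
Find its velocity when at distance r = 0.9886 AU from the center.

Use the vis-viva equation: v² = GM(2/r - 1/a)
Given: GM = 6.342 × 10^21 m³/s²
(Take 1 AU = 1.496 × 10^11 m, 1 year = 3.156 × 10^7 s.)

Convert to SI: a = 1.997 AU = 2.98751e+11 m; r = 0.9886 AU = 1.47895e+11 m.
Vis-viva: v = √(GM · (2/r − 1/a)).
2/r − 1/a = 2/1.47895e+11 − 1/2.98751e+11 = 1.01759e-11 m⁻¹.
v = √(6.342e+21 · 1.01759e-11) m/s ≈ 2.54e+05 m/s = 53.59 AU/year.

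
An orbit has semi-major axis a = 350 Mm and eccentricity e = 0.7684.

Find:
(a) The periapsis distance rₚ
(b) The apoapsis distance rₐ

Convert to SI: a = 350 Mm = 3.5e+08 m.
(a) rₚ = a(1 − e) = 3.5e+08 · (1 − 0.7684) = 3.5e+08 · 0.2316 ≈ 8.106e+07 m = 81.06 Mm.
(b) rₐ = a(1 + e) = 3.5e+08 · (1 + 0.7684) = 3.5e+08 · 1.7684 ≈ 6.189e+08 m = 618.9 Mm.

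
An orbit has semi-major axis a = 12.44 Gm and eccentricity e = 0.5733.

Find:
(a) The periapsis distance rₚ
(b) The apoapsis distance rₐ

Convert to SI: a = 12.44 Gm = 1.244e+10 m.
(a) rₚ = a(1 − e) = 1.244e+10 · (1 − 0.5733) = 1.244e+10 · 0.4267 ≈ 5.308e+09 m = 5.308 Gm.
(b) rₐ = a(1 + e) = 1.244e+10 · (1 + 0.5733) = 1.244e+10 · 1.5733 ≈ 1.957e+10 m = 19.57 Gm.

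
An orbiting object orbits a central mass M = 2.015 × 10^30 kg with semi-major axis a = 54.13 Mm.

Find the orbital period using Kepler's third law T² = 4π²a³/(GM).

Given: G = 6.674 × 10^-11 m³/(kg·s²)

Convert to SI: a = 54.13 Mm = 5.413e+07 m.
GM = G · M = 6.674e-11 · 2.015e+30 = 1.34481e+20 m³/s².
Kepler's third law: T = 2π √(a³ / GM).
Substituting a = 5.413e+07 m and GM = 1.34481e+20 m³/s²:
T = 2π √((5.413e+07)³ / 1.34481e+20) s
T ≈ 215.8 s = 3.596 minutes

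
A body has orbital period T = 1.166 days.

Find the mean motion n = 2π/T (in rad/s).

Convert to SI: T = 1.166 days = 100742 s.
n = 2π / T.
n = 2π / 100742 s ≈ 6.237e-05 rad/s.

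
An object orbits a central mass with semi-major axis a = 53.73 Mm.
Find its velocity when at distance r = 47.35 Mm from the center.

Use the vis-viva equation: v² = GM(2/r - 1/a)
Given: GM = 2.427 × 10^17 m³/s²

Convert to SI: a = 53.73 Mm = 5.373e+07 m; r = 47.35 Mm = 4.735e+07 m.
Vis-viva: v = √(GM · (2/r − 1/a)).
2/r − 1/a = 2/4.735e+07 − 1/5.373e+07 = 2.36271e-08 m⁻¹.
v = √(2.427e+17 · 2.36271e-08) m/s ≈ 7.573e+04 m/s = 75.73 km/s.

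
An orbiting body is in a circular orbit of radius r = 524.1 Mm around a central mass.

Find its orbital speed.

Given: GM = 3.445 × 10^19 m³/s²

Convert to SI: r = 524.1 Mm = 5.241e+08 m.
For a circular orbit, gravity supplies the centripetal force, so v = √(GM / r).
v = √(3.445e+19 / 5.241e+08) m/s ≈ 2.564e+05 m/s = 256.4 km/s.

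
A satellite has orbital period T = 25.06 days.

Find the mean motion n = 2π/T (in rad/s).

Convert to SI: T = 25.06 days = 2.16518e+06 s.
n = 2π / T.
n = 2π / 2.16518e+06 s ≈ 2.902e-06 rad/s.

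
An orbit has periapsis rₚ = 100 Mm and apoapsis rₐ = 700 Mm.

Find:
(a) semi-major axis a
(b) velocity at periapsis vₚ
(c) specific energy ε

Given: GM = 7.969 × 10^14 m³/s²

Convert to SI: rₚ = 100 Mm = 1e+08 m; rₐ = 700 Mm = 7e+08 m.
(a) a = (rₚ + rₐ)/2 = (1e+08 + 7e+08)/2 ≈ 4e+08 m
(b) With a = (rₚ + rₐ)/2 = 4e+08 m, vₚ = √(GM (2/rₚ − 1/a)) = √(7.969e+14 · (2/1e+08 − 1/4e+08)) m/s ≈ 3734 m/s
(c) With a = (rₚ + rₐ)/2 = 4e+08 m, ε = −GM/(2a) = −7.969e+14/(2 · 4e+08) J/kg ≈ -9.961e+05 J/kg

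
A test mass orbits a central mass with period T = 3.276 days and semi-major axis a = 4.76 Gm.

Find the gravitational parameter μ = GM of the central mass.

Convert to SI: T = 3.276 days = 283046 s; a = 4.76 Gm = 4.76e+09 m.
GM = 4π² · a³ / T².
GM = 4π² · (4.76e+09)³ / (283046)² m³/s² ≈ 5.315e+19 m³/s² = 5.315 × 10^19 m³/s².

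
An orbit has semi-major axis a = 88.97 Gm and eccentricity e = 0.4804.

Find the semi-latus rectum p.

Convert to SI: a = 88.97 Gm = 8.897e+10 m.
p = a (1 − e²).
p = 8.897e+10 · (1 − (0.4804)²) = 8.897e+10 · 0.769216 ≈ 6.844e+10 m = 68.44 Gm.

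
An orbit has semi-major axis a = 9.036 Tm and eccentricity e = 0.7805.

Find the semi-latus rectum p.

Convert to SI: a = 9.036 Tm = 9.036e+12 m.
p = a (1 − e²).
p = 9.036e+12 · (1 − (0.7805)²) = 9.036e+12 · 0.39082 ≈ 3.531e+12 m = 3.531 Tm.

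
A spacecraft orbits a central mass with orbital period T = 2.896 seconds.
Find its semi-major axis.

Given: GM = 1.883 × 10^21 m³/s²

Invert Kepler's third law: a = (GM · T² / (4π²))^(1/3).
Substituting T = 2.896 s and GM = 1.883e+21 m³/s²:
a = (1.883e+21 · (2.896)² / (4π²))^(1/3) m
a ≈ 7.368e+06 m = 7.368 × 10^6 m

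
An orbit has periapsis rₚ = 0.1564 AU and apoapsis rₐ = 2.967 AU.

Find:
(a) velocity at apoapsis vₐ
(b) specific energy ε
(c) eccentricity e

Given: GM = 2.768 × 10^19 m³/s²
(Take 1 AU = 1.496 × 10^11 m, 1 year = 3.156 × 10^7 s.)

Convert to SI: rₚ = 0.1564 AU = 2.33974e+10 m; rₐ = 2.967 AU = 4.43863e+11 m.
(a) With a = (rₚ + rₐ)/2 = 2.3363e+11 m, vₐ = √(GM (2/rₐ − 1/a)) = √(2.768e+19 · (2/4.43863e+11 − 1/2.3363e+11)) m/s ≈ 2499 m/s
(b) With a = (rₚ + rₐ)/2 = 2.3363e+11 m, ε = −GM/(2a) = −2.768e+19/(2 · 2.3363e+11) J/kg ≈ -5.924e+07 J/kg
(c) e = (rₐ − rₚ)/(rₐ + rₚ) = (4.43863e+11 − 2.33974e+10)/(4.43863e+11 + 2.33974e+10) ≈ 0.8999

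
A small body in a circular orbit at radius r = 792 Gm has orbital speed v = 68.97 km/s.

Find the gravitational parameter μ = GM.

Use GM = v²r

Convert to SI: r = 792 Gm = 7.92e+11 m; v = 68.97 km/s = 68970 m/s.
For a circular orbit v² = GM/r, so GM = v² · r.
GM = (68970)² · 7.92e+11 m³/s² ≈ 3.767e+21 m³/s² = 3.767 × 10^21 m³/s².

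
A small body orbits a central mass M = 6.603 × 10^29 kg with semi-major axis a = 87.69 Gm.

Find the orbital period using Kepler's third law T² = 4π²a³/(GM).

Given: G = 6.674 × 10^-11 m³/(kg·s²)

Convert to SI: a = 87.69 Gm = 8.769e+10 m.
GM = G · M = 6.674e-11 · 6.603e+29 = 4.40684e+19 m³/s².
Kepler's third law: T = 2π √(a³ / GM).
Substituting a = 8.769e+10 m and GM = 4.40684e+19 m³/s²:
T = 2π √((8.769e+10)³ / 4.40684e+19) s
T ≈ 2.458e+07 s = 284.5 days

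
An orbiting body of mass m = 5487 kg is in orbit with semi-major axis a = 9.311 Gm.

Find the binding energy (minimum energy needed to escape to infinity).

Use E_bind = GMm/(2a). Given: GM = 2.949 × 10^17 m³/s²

Convert to SI: a = 9.311 Gm = 9.311e+09 m.
Total orbital energy is E = −GMm/(2a); binding energy is E_bind = −E = GMm/(2a).
E_bind = 2.949e+17 · 5487 / (2 · 9.311e+09) J ≈ 8.689e+10 J = 86.89 GJ.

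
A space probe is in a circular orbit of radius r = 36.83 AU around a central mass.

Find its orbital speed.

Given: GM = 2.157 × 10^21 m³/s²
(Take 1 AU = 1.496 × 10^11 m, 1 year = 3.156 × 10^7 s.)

Convert to SI: r = 36.83 AU = 5.50977e+12 m.
For a circular orbit, gravity supplies the centripetal force, so v = √(GM / r).
v = √(2.157e+21 / 5.50977e+12) m/s ≈ 1.979e+04 m/s = 4.174 AU/year.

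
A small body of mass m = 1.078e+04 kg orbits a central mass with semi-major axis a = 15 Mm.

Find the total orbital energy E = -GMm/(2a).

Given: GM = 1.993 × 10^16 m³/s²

Convert to SI: a = 15 Mm = 1.5e+07 m.
E = −GMm / (2a).
E = −1.993e+16 · 1.078e+04 / (2 · 1.5e+07) J ≈ -7.162e+12 J = -7.162 TJ.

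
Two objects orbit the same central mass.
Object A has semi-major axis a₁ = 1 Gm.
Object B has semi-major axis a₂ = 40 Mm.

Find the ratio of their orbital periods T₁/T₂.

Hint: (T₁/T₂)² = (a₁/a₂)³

Convert to SI: a₁ = 1 Gm = 1e+09 m; a₂ = 40 Mm = 4e+07 m.
From Kepler's third law, (T₁/T₂)² = (a₁/a₂)³, so T₁/T₂ = (a₁/a₂)^(3/2).
a₁/a₂ = 1e+09 / 4e+07 = 25.
T₁/T₂ = (25)^(3/2) ≈ 125.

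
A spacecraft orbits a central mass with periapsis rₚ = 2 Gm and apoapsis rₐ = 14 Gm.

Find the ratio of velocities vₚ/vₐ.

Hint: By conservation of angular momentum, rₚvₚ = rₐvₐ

Convert to SI: rₚ = 2 Gm = 2e+09 m; rₐ = 14 Gm = 1.4e+10 m.
Conservation of angular momentum gives rₚvₚ = rₐvₐ, so vₚ/vₐ = rₐ/rₚ.
vₚ/vₐ = 1.4e+10 / 2e+09 ≈ 7.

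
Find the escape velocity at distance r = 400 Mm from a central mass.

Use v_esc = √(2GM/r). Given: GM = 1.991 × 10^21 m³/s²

Convert to SI: r = 400 Mm = 4e+08 m.
Escape velocity comes from setting total energy to zero: ½v² − GM/r = 0 ⇒ v_esc = √(2GM / r).
v_esc = √(2 · 1.991e+21 / 4e+08) m/s ≈ 3.155e+06 m/s = 3155 km/s.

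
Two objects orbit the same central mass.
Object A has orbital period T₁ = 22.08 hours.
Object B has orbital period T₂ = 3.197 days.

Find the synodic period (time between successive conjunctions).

Convert to SI: T₁ = 22.08 hours = 79488 s; T₂ = 3.197 days = 276221 s.
T_syn = |T₁ · T₂ / (T₁ − T₂)|.
T_syn = |79488 · 276221 / (79488 − 276221)| s ≈ 1.116e+05 s = 1.292 days.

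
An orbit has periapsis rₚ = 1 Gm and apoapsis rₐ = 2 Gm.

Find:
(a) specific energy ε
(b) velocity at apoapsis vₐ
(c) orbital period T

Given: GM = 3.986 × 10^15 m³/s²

Convert to SI: rₚ = 1 Gm = 1e+09 m; rₐ = 2 Gm = 2e+09 m.
(a) With a = (rₚ + rₐ)/2 = 1.5e+09 m, ε = −GM/(2a) = −3.986e+15/(2 · 1.5e+09) J/kg ≈ -1.329e+06 J/kg
(b) With a = (rₚ + rₐ)/2 = 1.5e+09 m, vₐ = √(GM (2/rₐ − 1/a)) = √(3.986e+15 · (2/2e+09 − 1/1.5e+09)) m/s ≈ 1153 m/s
(c) With a = (rₚ + rₐ)/2 = 1.5e+09 m, T = 2π √(a³/GM) = 2π √((1.5e+09)³/3.986e+15) s ≈ 5.782e+06 s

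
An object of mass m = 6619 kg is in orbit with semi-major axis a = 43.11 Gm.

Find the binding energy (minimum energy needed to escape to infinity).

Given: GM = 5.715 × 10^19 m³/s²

Convert to SI: a = 43.11 Gm = 4.311e+10 m.
Total orbital energy is E = −GMm/(2a); binding energy is E_bind = −E = GMm/(2a).
E_bind = 5.715e+19 · 6619 / (2 · 4.311e+10) J ≈ 4.387e+12 J = 4.387 TJ.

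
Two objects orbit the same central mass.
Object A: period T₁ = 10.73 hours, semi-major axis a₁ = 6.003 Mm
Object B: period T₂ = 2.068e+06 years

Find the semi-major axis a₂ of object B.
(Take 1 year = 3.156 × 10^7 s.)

Convert to SI: T₁ = 10.73 hours = 38628 s; a₁ = 6.003 Mm = 6.003e+06 m; T₂ = 2.068e+06 years = 6.52661e+13 s.
Kepler's third law: (T₁/T₂)² = (a₁/a₂)³ ⇒ a₂ = a₁ · (T₂/T₁)^(2/3).
T₂/T₁ = 6.52661e+13 / 38628 = 1.68961e+09.
a₂ = 6.003e+06 · (1.68961e+09)^(2/3) m ≈ 8.516e+12 m = 8.516 Tm.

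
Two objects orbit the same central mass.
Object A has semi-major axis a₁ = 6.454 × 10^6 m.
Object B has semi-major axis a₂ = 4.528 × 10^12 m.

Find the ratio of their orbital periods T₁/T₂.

From Kepler's third law, (T₁/T₂)² = (a₁/a₂)³, so T₁/T₂ = (a₁/a₂)^(3/2).
a₁/a₂ = 6.454e+06 / 4.528e+12 = 1.42535e-06.
T₁/T₂ = (1.42535e-06)^(3/2) ≈ 1.702e-09.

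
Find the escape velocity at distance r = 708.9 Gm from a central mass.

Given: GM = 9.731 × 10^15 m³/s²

Convert to SI: r = 708.9 Gm = 7.089e+11 m.
Escape velocity comes from setting total energy to zero: ½v² − GM/r = 0 ⇒ v_esc = √(2GM / r).
v_esc = √(2 · 9.731e+15 / 7.089e+11) m/s ≈ 165.7 m/s = 165.7 m/s.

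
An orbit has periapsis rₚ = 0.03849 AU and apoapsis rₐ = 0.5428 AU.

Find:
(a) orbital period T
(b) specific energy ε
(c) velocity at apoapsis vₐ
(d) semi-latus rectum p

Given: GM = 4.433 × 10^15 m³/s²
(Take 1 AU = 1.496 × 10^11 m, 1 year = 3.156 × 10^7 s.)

Convert to SI: rₚ = 0.03849 AU = 5.7581e+09 m; rₐ = 0.5428 AU = 8.12029e+10 m.
(a) With a = (rₚ + rₐ)/2 = 4.34805e+10 m, T = 2π √(a³/GM) = 2π √((4.34805e+10)³/4.433e+15) s ≈ 8.556e+08 s
(b) With a = (rₚ + rₐ)/2 = 4.34805e+10 m, ε = −GM/(2a) = −4.433e+15/(2 · 4.34805e+10) J/kg ≈ -5.098e+04 J/kg
(c) With a = (rₚ + rₐ)/2 = 4.34805e+10 m, vₐ = √(GM (2/rₐ − 1/a)) = √(4.433e+15 · (2/8.12029e+10 − 1/4.34805e+10)) m/s ≈ 85.03 m/s
(d) From a = (rₚ + rₐ)/2 = 4.34805e+10 m and e = (rₐ − rₚ)/(rₐ + rₚ) = 0.86757, p = a(1 − e²) = 4.34805e+10 · (1 − (0.86757)²) ≈ 1.075e+10 m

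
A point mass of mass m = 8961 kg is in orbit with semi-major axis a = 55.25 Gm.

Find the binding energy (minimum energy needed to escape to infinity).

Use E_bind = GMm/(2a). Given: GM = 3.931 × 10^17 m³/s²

Convert to SI: a = 55.25 Gm = 5.525e+10 m.
Total orbital energy is E = −GMm/(2a); binding energy is E_bind = −E = GMm/(2a).
E_bind = 3.931e+17 · 8961 / (2 · 5.525e+10) J ≈ 3.188e+10 J = 31.88 GJ.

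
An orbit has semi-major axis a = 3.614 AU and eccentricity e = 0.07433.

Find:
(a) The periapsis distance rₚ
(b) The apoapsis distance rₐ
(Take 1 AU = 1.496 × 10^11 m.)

Convert to SI: a = 3.614 AU = 5.40654e+11 m.
(a) rₚ = a(1 − e) = 5.40654e+11 · (1 − 0.07433) = 5.40654e+11 · 0.92567 ≈ 5.005e+11 m = 3.345 AU.
(b) rₐ = a(1 + e) = 5.40654e+11 · (1 + 0.07433) = 5.40654e+11 · 1.07433 ≈ 5.808e+11 m = 3.883 AU.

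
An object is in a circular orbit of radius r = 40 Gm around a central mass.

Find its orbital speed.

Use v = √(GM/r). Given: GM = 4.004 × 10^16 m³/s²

Convert to SI: r = 40 Gm = 4e+10 m.
For a circular orbit, gravity supplies the centripetal force, so v = √(GM / r).
v = √(4.004e+16 / 4e+10) m/s ≈ 1000 m/s = 1 km/s.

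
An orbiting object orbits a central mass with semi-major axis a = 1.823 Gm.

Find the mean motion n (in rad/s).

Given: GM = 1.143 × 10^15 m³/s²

Convert to SI: a = 1.823 Gm = 1.823e+09 m.
n = √(GM / a³).
n = √(1.143e+15 / (1.823e+09)³) rad/s ≈ 4.344e-07 rad/s.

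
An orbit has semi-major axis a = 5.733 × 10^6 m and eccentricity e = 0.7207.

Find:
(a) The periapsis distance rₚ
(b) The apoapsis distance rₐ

(a) rₚ = a(1 − e) = 5.733e+06 · (1 − 0.7207) = 5.733e+06 · 0.2793 ≈ 1.601e+06 m = 1.601 × 10^6 m.
(b) rₐ = a(1 + e) = 5.733e+06 · (1 + 0.7207) = 5.733e+06 · 1.7207 ≈ 9.865e+06 m = 9.865 × 10^6 m.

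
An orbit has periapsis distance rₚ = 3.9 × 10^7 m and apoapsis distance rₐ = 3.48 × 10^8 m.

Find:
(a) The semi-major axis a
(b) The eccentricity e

(a) a = (rₚ + rₐ) / 2 = (3.9e+07 + 3.48e+08) / 2 ≈ 1.935e+08 m = 1.935 × 10^8 m.
(b) e = (rₐ − rₚ) / (rₐ + rₚ) = (3.48e+08 − 3.9e+07) / (3.48e+08 + 3.9e+07) ≈ 0.7984.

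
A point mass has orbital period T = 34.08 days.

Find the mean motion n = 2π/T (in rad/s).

Convert to SI: T = 34.08 days = 2.94451e+06 s.
n = 2π / T.
n = 2π / 2.94451e+06 s ≈ 2.134e-06 rad/s.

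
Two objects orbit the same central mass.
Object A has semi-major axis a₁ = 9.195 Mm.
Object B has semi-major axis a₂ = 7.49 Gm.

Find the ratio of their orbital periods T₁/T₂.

Convert to SI: a₁ = 9.195 Mm = 9.195e+06 m; a₂ = 7.49 Gm = 7.49e+09 m.
From Kepler's third law, (T₁/T₂)² = (a₁/a₂)³, so T₁/T₂ = (a₁/a₂)^(3/2).
a₁/a₂ = 9.195e+06 / 7.49e+09 = 0.00122764.
T₁/T₂ = (0.00122764)^(3/2) ≈ 4.301e-05.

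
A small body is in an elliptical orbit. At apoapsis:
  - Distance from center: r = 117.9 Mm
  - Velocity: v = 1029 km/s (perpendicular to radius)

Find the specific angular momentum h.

Convert to SI: r = 117.9 Mm = 1.179e+08 m; v = 1029 km/s = 1.029e+06 m/s.
With v perpendicular to r, h = r · v.
h = 1.179e+08 · 1.029e+06 m²/s ≈ 1.213e+14 m²/s.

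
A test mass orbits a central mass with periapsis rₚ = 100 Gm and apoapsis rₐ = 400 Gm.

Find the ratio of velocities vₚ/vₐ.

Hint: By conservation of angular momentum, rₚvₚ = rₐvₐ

Convert to SI: rₚ = 100 Gm = 1e+11 m; rₐ = 400 Gm = 4e+11 m.
Conservation of angular momentum gives rₚvₚ = rₐvₐ, so vₚ/vₐ = rₐ/rₚ.
vₚ/vₐ = 4e+11 / 1e+11 ≈ 4.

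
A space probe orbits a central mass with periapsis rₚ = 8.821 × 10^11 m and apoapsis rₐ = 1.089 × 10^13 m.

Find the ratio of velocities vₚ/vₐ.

Conservation of angular momentum gives rₚvₚ = rₐvₐ, so vₚ/vₐ = rₐ/rₚ.
vₚ/vₐ = 1.089e+13 / 8.821e+11 ≈ 12.35.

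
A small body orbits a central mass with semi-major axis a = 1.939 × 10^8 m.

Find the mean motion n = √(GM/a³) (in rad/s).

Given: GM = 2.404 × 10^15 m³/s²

n = √(GM / a³).
n = √(2.404e+15 / (1.939e+08)³) rad/s ≈ 1.816e-05 rad/s.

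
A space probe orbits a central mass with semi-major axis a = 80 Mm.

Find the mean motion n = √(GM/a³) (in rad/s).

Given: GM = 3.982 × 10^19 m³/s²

Convert to SI: a = 80 Mm = 8e+07 m.
n = √(GM / a³).
n = √(3.982e+19 / (8e+07)³) rad/s ≈ 0.008819 rad/s.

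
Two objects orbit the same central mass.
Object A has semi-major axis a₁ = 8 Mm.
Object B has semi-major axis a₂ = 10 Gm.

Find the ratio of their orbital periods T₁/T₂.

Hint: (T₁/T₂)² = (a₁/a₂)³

Convert to SI: a₁ = 8 Mm = 8e+06 m; a₂ = 10 Gm = 1e+10 m.
From Kepler's third law, (T₁/T₂)² = (a₁/a₂)³, so T₁/T₂ = (a₁/a₂)^(3/2).
a₁/a₂ = 8e+06 / 1e+10 = 0.0008.
T₁/T₂ = (0.0008)^(3/2) ≈ 2.263e-05.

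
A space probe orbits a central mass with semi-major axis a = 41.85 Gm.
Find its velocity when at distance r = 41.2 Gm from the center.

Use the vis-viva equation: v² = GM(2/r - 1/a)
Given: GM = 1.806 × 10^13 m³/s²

Convert to SI: a = 41.85 Gm = 4.185e+10 m; r = 41.2 Gm = 4.12e+10 m.
Vis-viva: v = √(GM · (2/r − 1/a)).
2/r − 1/a = 2/4.12e+10 − 1/4.185e+10 = 2.46488e-11 m⁻¹.
v = √(1.806e+13 · 2.46488e-11) m/s ≈ 21.1 m/s = 21.1 m/s.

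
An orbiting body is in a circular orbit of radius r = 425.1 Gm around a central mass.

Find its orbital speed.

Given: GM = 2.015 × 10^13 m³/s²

Convert to SI: r = 425.1 Gm = 4.251e+11 m.
For a circular orbit, gravity supplies the centripetal force, so v = √(GM / r).
v = √(2.015e+13 / 4.251e+11) m/s ≈ 6.885 m/s = 6.885 m/s.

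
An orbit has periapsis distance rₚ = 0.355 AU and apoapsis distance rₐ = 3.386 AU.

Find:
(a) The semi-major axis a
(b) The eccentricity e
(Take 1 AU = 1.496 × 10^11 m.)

Convert to SI: rₚ = 0.355 AU = 5.3108e+10 m; rₐ = 3.386 AU = 5.06546e+11 m.
(a) a = (rₚ + rₐ) / 2 = (5.3108e+10 + 5.06546e+11) / 2 ≈ 2.798e+11 m = 1.871 AU.
(b) e = (rₐ − rₚ) / (rₐ + rₚ) = (5.06546e+11 − 5.3108e+10) / (5.06546e+11 + 5.3108e+10) ≈ 0.8102.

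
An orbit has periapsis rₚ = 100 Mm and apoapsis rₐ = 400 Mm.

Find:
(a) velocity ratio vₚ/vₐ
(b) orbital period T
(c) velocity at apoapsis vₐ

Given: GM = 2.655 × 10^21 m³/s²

Convert to SI: rₚ = 100 Mm = 1e+08 m; rₐ = 400 Mm = 4e+08 m.
(a) Conservation of angular momentum (rₚvₚ = rₐvₐ) gives vₚ/vₐ = rₐ/rₚ = 4e+08/1e+08 ≈ 4
(b) With a = (rₚ + rₐ)/2 = 2.5e+08 m, T = 2π √(a³/GM) = 2π √((2.5e+08)³/2.655e+21) s ≈ 482 s
(c) With a = (rₚ + rₐ)/2 = 2.5e+08 m, vₐ = √(GM (2/rₐ − 1/a)) = √(2.655e+21 · (2/4e+08 − 1/2.5e+08)) m/s ≈ 1.629e+06 m/s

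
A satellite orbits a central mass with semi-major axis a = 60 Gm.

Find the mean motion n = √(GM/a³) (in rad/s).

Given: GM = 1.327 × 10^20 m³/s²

Convert to SI: a = 60 Gm = 6e+10 m.
n = √(GM / a³).
n = √(1.327e+20 / (6e+10)³) rad/s ≈ 7.838e-07 rad/s.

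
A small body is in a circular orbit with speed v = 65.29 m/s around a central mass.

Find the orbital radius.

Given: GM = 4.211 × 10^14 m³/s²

For a circular orbit, v² = GM / r, so r = GM / v².
r = 4.211e+14 / (65.29)² m ≈ 9.879e+10 m = 9.879 × 10^10 m.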